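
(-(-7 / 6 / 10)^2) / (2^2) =-49 / 14400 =-0.00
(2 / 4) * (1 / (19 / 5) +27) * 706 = 182854 / 19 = 9623.89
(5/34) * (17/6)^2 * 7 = 8.26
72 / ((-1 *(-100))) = 0.72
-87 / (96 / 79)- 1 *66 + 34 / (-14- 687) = -3087591 / 22432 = -137.64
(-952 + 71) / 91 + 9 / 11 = -8.86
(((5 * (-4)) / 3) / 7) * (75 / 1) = -500 / 7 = -71.43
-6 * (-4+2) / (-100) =-3 / 25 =-0.12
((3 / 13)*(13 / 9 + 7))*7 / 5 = 532 / 195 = 2.73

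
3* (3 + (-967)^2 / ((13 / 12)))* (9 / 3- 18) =-504949815 / 13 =-38842293.46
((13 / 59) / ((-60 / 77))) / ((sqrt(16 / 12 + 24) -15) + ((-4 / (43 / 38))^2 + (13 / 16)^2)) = -112139298439168* sqrt(57) / 13046201054837985 -20683430063296 / 869746736989199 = -0.09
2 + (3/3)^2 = 3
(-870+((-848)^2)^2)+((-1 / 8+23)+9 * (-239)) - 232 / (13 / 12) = 53779498198787 / 104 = 517110559603.72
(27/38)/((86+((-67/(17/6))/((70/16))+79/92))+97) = 738990/185602507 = 0.00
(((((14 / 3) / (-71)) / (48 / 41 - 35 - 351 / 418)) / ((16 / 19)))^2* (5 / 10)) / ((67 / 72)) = 1298863664329 / 476929216146311212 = 0.00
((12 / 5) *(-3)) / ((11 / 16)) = -576 / 55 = -10.47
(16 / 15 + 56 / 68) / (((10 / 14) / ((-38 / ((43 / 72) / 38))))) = -116929344 / 18275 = -6398.32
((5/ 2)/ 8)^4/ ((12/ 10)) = 3125/ 393216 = 0.01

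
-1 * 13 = -13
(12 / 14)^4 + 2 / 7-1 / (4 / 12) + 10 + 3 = 25992 / 2401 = 10.83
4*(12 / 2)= 24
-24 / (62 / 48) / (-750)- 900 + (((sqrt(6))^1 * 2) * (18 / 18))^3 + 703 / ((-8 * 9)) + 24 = -247121213 / 279000 + 48 * sqrt(6) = -768.16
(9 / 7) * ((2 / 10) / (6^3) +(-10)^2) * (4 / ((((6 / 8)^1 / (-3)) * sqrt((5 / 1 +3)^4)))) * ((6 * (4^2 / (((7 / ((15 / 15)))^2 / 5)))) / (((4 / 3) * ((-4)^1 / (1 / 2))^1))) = 324003 / 10976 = 29.52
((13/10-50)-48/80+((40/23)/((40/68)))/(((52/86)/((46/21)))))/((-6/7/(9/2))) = 105349/520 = 202.59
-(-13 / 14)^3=2197 / 2744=0.80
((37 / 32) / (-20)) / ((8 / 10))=-37 / 512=-0.07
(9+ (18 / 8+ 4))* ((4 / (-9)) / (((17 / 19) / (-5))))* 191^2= 211407395 / 153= 1381747.68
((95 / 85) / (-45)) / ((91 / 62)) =-1178 / 69615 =-0.02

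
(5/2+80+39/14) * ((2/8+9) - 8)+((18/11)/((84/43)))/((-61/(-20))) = 2008095/18788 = 106.88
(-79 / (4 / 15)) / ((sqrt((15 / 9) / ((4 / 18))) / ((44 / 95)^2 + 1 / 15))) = -601427 * sqrt(30) / 108300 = -30.42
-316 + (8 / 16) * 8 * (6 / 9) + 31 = -847 / 3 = -282.33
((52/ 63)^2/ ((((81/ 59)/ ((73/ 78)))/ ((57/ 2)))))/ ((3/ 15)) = 21276580/ 321489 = 66.18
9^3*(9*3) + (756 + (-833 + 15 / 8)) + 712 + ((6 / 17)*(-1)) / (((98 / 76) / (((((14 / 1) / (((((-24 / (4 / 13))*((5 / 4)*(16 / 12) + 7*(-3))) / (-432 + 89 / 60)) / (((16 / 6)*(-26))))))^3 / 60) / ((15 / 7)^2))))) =-279258177599419933 / 340034486625000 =-821.26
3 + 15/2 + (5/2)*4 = 41/2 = 20.50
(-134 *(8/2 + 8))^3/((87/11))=-15245074944/29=-525692239.45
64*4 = 256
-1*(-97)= 97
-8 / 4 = -2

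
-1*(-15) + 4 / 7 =109 / 7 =15.57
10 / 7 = 1.43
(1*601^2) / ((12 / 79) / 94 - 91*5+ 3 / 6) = -2682278626 / 3375105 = -794.72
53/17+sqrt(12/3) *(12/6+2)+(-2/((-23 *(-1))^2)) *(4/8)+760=6934644/8993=771.12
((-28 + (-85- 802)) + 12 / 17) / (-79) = 15543 / 1343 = 11.57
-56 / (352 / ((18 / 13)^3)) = -10206 / 24167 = -0.42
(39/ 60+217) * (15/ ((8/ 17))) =222003/ 32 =6937.59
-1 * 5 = -5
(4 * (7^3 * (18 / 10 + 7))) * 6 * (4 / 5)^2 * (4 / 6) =3863552 / 125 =30908.42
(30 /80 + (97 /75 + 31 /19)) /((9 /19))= 37619 /5400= 6.97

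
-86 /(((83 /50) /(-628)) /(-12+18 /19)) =-567084000 /1577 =-359596.70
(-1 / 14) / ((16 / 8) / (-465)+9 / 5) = -93 / 2338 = -0.04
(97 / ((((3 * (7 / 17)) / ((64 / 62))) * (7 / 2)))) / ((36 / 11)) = 290224 / 41013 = 7.08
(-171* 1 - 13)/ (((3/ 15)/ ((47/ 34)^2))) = -508070/ 289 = -1758.03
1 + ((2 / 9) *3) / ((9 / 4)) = 35 / 27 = 1.30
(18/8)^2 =81/16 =5.06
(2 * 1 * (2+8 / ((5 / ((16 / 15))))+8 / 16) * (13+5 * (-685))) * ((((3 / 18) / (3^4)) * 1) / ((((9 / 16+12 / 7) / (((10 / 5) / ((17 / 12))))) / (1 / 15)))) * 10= -1929062912 / 79005375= -24.42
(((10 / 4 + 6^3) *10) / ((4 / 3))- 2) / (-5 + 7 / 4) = -6547 / 13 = -503.62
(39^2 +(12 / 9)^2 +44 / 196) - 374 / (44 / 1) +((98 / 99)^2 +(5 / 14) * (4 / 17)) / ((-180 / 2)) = 1112818759033 / 734780970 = 1514.49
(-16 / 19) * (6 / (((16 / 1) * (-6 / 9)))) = 9 / 19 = 0.47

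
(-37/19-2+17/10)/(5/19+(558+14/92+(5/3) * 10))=-29463/7539325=-0.00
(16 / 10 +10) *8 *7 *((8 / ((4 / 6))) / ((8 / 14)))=68208 / 5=13641.60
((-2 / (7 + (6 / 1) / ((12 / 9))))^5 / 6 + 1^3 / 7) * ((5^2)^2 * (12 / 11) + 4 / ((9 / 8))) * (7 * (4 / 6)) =2619826108280 / 5734781613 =456.83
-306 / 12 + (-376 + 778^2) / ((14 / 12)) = 7258539 / 14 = 518467.07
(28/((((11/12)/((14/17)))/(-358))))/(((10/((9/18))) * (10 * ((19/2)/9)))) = -3789072/88825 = -42.66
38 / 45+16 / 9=118 / 45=2.62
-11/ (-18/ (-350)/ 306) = -65450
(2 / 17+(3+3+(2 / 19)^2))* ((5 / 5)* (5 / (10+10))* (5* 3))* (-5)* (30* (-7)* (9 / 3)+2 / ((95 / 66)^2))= 160143564942 / 2215457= 72284.66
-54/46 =-27/23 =-1.17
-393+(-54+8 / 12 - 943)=-4168 / 3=-1389.33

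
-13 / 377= -1 / 29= -0.03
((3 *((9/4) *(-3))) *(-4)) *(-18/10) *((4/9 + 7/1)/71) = -5427/355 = -15.29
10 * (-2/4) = -5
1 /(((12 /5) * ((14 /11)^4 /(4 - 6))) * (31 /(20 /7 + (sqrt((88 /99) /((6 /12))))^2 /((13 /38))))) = -120715045 /1463015736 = -0.08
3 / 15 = 1 / 5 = 0.20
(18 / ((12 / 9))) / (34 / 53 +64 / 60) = 7.90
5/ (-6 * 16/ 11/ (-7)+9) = 385/ 789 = 0.49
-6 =-6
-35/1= -35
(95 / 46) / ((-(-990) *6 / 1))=19 / 54648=0.00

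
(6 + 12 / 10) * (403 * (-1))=-14508 / 5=-2901.60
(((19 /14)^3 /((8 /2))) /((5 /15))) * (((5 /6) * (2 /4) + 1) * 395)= 46058185 /43904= 1049.07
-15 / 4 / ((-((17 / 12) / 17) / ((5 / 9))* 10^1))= 5 / 2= 2.50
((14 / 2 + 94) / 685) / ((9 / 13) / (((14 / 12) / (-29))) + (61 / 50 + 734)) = 91910 / 447572287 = 0.00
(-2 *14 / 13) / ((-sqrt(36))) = 14 / 39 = 0.36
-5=-5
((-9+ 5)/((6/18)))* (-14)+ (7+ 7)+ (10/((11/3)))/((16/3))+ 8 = 16765/88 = 190.51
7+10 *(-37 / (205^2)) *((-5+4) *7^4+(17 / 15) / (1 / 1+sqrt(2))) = 3548893 / 126075-1258 *sqrt(2) / 126075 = 28.13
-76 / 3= -25.33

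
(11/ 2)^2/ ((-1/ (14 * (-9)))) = 7623/ 2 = 3811.50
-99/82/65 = -0.02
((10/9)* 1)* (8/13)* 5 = 400/117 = 3.42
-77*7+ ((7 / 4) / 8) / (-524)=-9037959 / 16768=-539.00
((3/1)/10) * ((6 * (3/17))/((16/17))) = 27/80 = 0.34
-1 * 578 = -578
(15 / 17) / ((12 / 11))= 55 / 68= 0.81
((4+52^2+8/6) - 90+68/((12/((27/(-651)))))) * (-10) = -17050330/651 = -26190.98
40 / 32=5 / 4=1.25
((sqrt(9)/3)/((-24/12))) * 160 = -80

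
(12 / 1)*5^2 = 300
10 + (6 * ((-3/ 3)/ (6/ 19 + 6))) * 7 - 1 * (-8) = 227/ 20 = 11.35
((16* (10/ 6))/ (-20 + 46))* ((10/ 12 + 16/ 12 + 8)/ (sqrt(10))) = 122* sqrt(10)/ 117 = 3.30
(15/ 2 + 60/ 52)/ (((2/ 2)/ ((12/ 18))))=75/ 13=5.77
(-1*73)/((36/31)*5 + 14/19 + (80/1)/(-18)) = -386973/11126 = -34.78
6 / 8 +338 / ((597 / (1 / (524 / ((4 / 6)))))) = 704539 / 938484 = 0.75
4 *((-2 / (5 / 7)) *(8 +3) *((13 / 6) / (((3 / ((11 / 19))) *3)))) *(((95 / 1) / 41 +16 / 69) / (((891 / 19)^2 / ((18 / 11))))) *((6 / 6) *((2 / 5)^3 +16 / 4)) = -50669216416 / 382822048125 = -0.13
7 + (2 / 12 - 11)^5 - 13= -1160337281 / 7776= -149220.33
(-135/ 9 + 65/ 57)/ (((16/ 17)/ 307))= -2061505/ 456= -4520.84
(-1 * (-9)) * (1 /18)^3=1 /648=0.00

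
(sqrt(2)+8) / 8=1.18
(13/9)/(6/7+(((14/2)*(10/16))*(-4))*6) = -0.01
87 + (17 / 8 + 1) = 90.12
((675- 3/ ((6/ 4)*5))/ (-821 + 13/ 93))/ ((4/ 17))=-5332713/ 1526800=-3.49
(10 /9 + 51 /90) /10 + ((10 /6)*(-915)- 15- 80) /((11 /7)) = -1030.74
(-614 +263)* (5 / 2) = -1755 / 2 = -877.50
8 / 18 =4 / 9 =0.44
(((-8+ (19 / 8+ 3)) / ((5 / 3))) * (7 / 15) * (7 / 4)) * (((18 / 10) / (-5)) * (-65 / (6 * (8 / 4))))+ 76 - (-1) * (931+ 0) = 16071869 / 16000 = 1004.49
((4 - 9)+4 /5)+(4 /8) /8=-331 /80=-4.14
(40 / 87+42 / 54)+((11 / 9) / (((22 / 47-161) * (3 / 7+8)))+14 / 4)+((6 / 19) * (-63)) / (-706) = 7426034077981 / 1558511693370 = 4.76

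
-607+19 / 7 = -4230 / 7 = -604.29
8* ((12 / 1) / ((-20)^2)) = 6 / 25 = 0.24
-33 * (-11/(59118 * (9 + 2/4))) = 121/187207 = 0.00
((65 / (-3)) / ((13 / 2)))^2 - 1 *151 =-1259 / 9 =-139.89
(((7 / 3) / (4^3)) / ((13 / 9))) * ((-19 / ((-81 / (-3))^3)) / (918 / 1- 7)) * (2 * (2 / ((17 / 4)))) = -133 / 5283730764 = -0.00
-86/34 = -43/17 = -2.53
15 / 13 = 1.15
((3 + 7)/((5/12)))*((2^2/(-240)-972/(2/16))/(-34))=5488.95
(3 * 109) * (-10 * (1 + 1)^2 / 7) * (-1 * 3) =39240 / 7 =5605.71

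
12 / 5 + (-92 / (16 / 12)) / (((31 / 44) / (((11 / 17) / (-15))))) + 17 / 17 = 20091 / 2635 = 7.62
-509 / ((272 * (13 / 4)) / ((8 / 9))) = -1018 / 1989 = -0.51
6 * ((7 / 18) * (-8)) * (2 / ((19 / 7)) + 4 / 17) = -18.15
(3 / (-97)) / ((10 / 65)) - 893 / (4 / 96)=-4157847 / 194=-21432.20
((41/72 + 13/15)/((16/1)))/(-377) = -517/2171520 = -0.00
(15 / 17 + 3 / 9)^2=3844 / 2601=1.48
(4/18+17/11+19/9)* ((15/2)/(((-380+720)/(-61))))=-976/187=-5.22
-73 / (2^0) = -73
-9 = -9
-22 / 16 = -11 / 8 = -1.38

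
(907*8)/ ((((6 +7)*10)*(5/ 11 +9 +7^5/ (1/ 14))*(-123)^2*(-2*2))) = -9977/ 2545376033070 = -0.00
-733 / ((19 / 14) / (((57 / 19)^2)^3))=-393736.74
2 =2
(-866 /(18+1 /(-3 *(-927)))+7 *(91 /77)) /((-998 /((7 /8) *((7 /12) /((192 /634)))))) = 340738675921 /5064631621632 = 0.07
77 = 77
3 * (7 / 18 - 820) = -14753 / 6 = -2458.83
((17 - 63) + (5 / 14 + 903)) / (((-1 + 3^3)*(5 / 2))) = 12003 / 910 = 13.19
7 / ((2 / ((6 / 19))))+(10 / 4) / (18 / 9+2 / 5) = 979 / 456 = 2.15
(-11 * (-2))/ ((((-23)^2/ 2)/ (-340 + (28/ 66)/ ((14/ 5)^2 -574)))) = -45373780/ 1604457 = -28.28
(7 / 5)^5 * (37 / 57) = 621859 / 178125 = 3.49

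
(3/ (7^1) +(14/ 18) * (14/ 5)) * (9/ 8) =821/ 280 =2.93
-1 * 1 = -1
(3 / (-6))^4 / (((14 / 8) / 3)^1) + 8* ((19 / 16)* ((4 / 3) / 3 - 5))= -10879 / 252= -43.17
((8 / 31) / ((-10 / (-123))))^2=242064 / 24025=10.08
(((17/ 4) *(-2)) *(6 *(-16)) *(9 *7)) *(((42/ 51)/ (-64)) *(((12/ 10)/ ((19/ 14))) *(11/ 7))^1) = -87318/ 95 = -919.14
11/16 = 0.69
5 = 5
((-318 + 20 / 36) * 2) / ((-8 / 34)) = 48569 / 18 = 2698.28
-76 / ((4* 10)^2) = -19 / 400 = -0.05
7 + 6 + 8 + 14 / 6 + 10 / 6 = 25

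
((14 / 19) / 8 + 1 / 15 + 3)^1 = 3601 / 1140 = 3.16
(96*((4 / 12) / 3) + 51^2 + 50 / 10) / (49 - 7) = 3925 / 63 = 62.30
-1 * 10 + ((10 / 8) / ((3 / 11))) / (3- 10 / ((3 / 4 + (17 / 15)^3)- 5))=-27705515 / 2978028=-9.30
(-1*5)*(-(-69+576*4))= 11175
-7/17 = -0.41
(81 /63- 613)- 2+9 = -604.71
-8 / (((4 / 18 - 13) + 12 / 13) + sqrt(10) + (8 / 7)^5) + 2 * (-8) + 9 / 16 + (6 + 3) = -5.25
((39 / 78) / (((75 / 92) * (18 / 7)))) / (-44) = -161 / 29700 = -0.01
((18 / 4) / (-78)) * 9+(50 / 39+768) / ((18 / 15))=299777 / 468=640.55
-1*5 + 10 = 5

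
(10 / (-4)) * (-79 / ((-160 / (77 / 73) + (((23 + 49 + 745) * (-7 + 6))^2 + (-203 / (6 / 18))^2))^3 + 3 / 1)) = 180330535 / 1021805473560025782821198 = 0.00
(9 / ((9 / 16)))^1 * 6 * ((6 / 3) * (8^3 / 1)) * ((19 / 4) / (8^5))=57 / 4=14.25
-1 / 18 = -0.06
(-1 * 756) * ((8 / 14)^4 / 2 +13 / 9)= -388380 / 343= -1132.30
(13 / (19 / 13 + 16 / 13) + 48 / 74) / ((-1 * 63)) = -7093 / 81585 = -0.09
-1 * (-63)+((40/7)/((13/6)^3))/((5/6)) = 979245/15379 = 63.67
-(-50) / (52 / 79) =1975 / 26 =75.96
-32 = -32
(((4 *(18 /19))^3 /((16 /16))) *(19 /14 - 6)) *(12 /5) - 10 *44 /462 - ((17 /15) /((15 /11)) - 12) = -6440134231 /10802925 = -596.15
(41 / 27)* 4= 164 / 27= 6.07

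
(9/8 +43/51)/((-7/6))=-803/476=-1.69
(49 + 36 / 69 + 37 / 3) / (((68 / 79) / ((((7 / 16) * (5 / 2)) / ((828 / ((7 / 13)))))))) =20651785 / 404037504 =0.05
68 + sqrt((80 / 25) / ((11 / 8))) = 8 * sqrt(110) / 55 + 68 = 69.53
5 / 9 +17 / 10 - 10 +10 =203 / 90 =2.26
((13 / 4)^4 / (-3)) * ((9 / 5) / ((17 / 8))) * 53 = -4541199 / 2720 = -1669.56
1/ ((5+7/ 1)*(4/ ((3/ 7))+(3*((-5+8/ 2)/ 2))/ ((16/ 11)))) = 8/ 797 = 0.01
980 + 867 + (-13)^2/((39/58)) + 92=6571/3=2190.33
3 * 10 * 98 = 2940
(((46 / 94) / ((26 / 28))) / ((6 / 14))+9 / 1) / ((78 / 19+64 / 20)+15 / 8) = 14250760 / 12788841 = 1.11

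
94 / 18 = 47 / 9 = 5.22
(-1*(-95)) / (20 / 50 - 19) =-475 / 93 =-5.11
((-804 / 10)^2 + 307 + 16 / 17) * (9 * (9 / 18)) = 25903287 / 850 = 30474.46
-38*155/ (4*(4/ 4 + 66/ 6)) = -2945/ 24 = -122.71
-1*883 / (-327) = 883 / 327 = 2.70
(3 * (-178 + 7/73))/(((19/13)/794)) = -402155442/1387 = -289946.25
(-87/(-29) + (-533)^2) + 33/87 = 8238679/29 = 284092.38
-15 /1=-15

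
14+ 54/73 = 1076/73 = 14.74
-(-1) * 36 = 36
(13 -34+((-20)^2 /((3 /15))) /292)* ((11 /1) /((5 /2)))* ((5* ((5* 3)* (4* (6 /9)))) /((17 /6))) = -5454240 /1241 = -4395.04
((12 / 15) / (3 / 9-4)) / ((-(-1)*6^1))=-2 / 55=-0.04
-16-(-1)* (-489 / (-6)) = 131 / 2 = 65.50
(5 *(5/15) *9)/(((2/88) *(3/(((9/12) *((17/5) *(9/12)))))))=1683/4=420.75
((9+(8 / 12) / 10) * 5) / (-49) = -136 / 147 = -0.93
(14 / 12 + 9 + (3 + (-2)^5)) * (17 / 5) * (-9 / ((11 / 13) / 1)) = 74919 / 110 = 681.08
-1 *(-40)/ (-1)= -40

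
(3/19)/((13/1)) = 3/247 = 0.01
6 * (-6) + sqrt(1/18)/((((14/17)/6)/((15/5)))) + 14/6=-101/3 + 51 * sqrt(2)/14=-28.51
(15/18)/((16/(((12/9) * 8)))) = 5/9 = 0.56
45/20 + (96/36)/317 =8591/3804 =2.26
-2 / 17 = -0.12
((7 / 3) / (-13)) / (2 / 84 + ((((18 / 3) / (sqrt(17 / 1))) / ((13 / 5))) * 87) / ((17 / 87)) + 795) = -208999678342 / 834793789454057 + 15888542040 * sqrt(17) / 834793789454057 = -0.00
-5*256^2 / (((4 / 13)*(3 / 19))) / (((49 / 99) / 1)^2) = -66105262080 / 2401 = -27532387.37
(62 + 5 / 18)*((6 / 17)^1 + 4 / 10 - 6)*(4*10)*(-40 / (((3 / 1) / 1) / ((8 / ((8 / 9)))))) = 79994560 / 51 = 1568520.78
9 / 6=3 / 2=1.50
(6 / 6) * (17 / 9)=17 / 9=1.89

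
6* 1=6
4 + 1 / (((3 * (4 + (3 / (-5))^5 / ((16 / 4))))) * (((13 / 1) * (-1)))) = 7749592 / 1940523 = 3.99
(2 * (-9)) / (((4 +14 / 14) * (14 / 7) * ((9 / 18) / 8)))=-144 / 5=-28.80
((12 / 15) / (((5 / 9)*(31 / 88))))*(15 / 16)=3.83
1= 1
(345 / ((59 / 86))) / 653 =29670 / 38527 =0.77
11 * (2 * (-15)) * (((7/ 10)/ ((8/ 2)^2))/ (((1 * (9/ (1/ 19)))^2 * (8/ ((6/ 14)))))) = -11/ 415872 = -0.00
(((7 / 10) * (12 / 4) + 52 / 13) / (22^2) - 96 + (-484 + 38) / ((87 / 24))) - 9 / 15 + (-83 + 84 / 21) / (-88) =-218.72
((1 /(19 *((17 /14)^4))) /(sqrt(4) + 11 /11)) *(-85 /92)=-48020 /6440943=-0.01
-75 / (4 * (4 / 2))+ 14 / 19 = -1313 / 152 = -8.64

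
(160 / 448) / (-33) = -5 / 462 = -0.01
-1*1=-1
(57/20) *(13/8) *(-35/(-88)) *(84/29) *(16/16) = 108927/20416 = 5.34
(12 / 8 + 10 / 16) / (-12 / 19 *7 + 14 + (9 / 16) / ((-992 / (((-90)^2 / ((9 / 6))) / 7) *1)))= 560728 / 2412191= 0.23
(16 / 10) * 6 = 48 / 5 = 9.60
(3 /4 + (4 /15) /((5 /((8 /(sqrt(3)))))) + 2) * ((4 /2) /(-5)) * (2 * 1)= -11 /5 -128 * sqrt(3) /1125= -2.40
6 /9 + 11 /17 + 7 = 424 /51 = 8.31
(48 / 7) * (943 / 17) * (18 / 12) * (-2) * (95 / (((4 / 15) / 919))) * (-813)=36143908557300 / 119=303730324010.92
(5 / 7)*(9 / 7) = 0.92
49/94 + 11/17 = 1867/1598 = 1.17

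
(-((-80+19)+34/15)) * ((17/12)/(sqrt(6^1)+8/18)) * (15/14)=-44931/6580+404379 * sqrt(6)/26320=30.81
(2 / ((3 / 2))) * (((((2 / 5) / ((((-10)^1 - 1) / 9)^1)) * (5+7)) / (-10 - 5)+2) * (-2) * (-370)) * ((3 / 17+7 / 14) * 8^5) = 138758586368 / 2805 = 49468301.74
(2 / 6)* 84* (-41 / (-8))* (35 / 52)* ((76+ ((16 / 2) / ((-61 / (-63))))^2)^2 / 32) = 180914922124405 / 2879934928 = 62819.10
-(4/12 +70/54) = -44/27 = -1.63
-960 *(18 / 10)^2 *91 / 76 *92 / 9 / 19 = -3616704 / 1805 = -2003.71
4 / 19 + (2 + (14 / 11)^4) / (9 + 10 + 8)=318610 / 834537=0.38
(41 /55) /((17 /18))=738 /935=0.79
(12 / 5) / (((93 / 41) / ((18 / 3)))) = 6.35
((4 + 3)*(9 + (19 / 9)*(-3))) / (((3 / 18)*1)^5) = 145152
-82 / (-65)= 82 / 65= 1.26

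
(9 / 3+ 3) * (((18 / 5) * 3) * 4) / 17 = 1296 / 85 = 15.25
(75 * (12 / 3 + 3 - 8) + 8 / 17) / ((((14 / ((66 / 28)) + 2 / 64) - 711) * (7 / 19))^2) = -72864101376 / 65961298865399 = -0.00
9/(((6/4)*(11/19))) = 114/11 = 10.36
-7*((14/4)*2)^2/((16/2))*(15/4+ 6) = -13377/32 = -418.03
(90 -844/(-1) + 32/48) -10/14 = 19613/21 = 933.95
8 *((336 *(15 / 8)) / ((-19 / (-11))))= 55440 / 19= 2917.89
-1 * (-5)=5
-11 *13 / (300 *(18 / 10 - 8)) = 143 / 1860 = 0.08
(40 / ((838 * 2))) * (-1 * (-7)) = 70 / 419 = 0.17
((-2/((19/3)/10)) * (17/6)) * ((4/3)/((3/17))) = -11560/171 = -67.60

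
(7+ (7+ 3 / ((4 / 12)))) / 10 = 23 / 10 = 2.30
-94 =-94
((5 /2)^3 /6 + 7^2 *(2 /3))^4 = 8215383330001 /5308416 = 1547614.83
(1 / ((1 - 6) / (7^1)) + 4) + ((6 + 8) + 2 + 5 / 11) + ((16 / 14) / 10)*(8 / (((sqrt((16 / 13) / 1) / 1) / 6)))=48*sqrt(13) / 35 + 1048 / 55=24.00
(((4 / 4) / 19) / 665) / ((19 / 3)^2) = 9 / 4561235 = 0.00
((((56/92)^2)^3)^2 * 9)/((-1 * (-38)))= 255122605688832/416377864208386099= 0.00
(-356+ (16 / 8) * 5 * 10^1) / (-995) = 256 / 995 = 0.26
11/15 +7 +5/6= 257/30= 8.57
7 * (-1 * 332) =-2324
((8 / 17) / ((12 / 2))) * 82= 328 / 51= 6.43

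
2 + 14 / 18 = 25 / 9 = 2.78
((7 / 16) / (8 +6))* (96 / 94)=3 / 94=0.03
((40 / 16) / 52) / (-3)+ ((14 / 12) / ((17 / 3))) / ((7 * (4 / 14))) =0.09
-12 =-12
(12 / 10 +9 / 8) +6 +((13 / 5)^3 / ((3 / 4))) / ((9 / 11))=36.97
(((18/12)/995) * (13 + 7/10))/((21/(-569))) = -77953/139300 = -0.56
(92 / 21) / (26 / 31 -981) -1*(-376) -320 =35729908 / 638085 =56.00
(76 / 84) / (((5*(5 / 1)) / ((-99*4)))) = -2508 / 175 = -14.33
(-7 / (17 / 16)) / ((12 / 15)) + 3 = -5.24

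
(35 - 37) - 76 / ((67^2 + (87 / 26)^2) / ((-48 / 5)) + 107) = -21011410 / 11738729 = -1.79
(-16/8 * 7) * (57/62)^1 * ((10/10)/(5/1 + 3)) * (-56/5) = 2793/155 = 18.02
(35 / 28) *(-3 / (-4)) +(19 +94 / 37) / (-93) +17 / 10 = 662291 / 275280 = 2.41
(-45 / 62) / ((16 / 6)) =-135 / 496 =-0.27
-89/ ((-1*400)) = 89/ 400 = 0.22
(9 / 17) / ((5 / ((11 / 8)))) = 99 / 680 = 0.15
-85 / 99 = -0.86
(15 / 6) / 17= 5 / 34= 0.15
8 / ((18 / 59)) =236 / 9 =26.22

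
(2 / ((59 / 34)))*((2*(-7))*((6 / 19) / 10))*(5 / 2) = -1428 / 1121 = -1.27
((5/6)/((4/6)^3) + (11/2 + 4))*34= 3349/8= 418.62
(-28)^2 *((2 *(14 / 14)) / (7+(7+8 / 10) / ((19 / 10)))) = 29792 / 211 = 141.19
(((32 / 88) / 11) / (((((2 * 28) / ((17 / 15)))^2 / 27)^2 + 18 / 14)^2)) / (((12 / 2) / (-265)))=-4891331360054790 / 224069251468612093658521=-0.00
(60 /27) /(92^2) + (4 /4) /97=19529 /1847268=0.01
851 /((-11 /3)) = -2553 /11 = -232.09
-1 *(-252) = 252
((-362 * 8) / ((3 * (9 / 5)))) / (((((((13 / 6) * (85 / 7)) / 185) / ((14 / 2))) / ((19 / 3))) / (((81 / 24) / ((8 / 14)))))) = -218221745 / 221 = -987428.71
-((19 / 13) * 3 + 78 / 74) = -2616 / 481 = -5.44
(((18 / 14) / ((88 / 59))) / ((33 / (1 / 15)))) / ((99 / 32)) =236 / 419265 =0.00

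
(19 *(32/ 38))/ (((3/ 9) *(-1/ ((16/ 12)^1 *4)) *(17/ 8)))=-2048/ 17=-120.47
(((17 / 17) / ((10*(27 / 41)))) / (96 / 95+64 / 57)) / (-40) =-41 / 23040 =-0.00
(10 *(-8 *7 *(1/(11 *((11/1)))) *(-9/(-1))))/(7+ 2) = -560/121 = -4.63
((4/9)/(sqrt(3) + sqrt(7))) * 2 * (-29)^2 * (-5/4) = -8410/(9 * sqrt(3) + 9 * sqrt(7)) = -213.45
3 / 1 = 3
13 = 13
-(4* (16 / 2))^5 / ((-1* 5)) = 33554432 / 5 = 6710886.40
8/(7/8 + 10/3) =192/101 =1.90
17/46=0.37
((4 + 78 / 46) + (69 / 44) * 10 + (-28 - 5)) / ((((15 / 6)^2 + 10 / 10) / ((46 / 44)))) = -1.68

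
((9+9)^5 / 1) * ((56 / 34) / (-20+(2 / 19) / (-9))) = -4523625792 / 29087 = -155520.53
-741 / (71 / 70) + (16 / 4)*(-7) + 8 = -53290 / 71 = -750.56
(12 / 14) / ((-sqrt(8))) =-3*sqrt(2) / 14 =-0.30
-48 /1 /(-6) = 8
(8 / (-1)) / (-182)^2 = -2 / 8281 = -0.00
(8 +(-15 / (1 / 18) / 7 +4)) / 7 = -186 / 49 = -3.80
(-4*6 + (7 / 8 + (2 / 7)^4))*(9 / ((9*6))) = -148019 / 38416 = -3.85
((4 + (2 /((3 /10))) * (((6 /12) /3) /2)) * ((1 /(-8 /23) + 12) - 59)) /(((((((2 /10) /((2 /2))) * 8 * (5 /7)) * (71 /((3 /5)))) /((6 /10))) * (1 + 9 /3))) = -114513 /454400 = -0.25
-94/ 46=-47/ 23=-2.04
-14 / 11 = -1.27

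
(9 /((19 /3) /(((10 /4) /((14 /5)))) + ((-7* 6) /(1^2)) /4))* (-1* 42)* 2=16200 /73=221.92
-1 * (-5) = 5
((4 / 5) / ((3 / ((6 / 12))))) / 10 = 1 / 75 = 0.01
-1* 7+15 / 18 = -37 / 6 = -6.17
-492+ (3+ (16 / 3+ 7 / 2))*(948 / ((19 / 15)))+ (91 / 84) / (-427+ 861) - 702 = 7662.32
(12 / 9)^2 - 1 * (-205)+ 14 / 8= 7507 / 36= 208.53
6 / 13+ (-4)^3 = -826 / 13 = -63.54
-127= -127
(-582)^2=338724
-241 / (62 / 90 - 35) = 10845 / 1544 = 7.02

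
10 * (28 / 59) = 280 / 59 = 4.75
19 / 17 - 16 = -253 / 17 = -14.88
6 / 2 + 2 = 5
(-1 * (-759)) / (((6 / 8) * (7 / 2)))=2024 / 7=289.14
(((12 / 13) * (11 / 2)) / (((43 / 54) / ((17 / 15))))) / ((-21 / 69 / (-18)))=8361144 / 19565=427.35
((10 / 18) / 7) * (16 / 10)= 8 / 63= 0.13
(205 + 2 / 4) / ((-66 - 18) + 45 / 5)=-2.74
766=766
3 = 3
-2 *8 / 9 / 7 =-16 / 63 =-0.25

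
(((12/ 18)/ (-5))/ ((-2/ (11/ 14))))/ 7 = 11/ 1470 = 0.01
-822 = -822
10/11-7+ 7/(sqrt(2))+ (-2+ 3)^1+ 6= 10/11+ 7 * sqrt(2)/2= 5.86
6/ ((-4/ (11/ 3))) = -11/ 2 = -5.50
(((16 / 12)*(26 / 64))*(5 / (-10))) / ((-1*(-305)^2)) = 13 / 4465200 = 0.00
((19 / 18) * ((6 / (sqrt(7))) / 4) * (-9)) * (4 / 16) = -57 * sqrt(7) / 112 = -1.35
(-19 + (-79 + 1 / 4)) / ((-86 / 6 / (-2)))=-1173 / 86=-13.64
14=14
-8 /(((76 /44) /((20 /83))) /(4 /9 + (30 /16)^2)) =-125455 /28386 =-4.42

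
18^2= 324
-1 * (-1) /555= 1 /555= 0.00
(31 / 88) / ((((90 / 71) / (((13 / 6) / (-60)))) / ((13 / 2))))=-0.07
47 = 47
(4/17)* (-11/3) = -44/51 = -0.86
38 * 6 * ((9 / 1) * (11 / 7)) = 22572 / 7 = 3224.57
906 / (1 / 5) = 4530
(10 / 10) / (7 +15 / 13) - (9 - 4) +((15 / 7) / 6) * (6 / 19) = -67171 / 14098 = -4.76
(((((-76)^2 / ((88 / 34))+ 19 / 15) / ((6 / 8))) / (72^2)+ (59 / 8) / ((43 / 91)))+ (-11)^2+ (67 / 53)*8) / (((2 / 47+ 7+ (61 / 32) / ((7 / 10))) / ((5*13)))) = 921047425622597 / 939478398507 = 980.38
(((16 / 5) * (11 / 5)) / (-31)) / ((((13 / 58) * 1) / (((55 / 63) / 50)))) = -56144 / 3173625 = -0.02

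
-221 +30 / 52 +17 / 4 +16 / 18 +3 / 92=-579242 / 2691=-215.25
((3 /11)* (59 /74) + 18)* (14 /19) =103803 /7733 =13.42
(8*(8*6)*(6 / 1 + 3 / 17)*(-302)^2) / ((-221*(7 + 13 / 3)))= -86364.56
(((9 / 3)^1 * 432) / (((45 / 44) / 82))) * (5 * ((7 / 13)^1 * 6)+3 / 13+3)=130927104 / 65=2014263.14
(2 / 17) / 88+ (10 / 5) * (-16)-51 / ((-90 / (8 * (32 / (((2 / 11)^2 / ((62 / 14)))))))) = 1523813737 / 78540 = 19401.75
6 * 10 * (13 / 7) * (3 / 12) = 195 / 7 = 27.86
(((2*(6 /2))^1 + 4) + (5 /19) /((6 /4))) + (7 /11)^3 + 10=1550201 /75867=20.43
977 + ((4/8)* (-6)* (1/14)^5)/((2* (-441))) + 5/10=154562550241/158120256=977.50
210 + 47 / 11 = 2357 / 11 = 214.27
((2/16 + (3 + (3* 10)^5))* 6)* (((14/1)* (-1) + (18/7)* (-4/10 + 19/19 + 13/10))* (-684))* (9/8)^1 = 57263365604115/56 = 1022560100073.48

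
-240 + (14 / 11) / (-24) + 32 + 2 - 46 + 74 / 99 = -9047 / 36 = -251.31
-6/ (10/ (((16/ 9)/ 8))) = -2/ 15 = -0.13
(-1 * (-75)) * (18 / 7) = 1350 / 7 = 192.86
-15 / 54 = -0.28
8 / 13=0.62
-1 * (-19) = 19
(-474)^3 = -106496424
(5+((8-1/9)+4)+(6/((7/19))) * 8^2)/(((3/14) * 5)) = 133456/135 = 988.56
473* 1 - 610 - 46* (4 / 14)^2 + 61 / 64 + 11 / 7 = -433491 / 3136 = -138.23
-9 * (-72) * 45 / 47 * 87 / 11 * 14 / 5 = 7103376 / 517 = 13739.61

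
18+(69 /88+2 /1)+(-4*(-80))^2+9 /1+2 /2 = 9013909 /88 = 102430.78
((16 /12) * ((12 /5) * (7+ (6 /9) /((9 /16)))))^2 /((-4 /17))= -53139008 /18225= -2915.72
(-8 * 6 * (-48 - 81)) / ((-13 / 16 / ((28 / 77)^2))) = -1585152 / 1573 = -1007.73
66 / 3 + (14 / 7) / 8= 22.25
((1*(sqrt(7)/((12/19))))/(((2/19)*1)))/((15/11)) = 3971*sqrt(7)/360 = 29.18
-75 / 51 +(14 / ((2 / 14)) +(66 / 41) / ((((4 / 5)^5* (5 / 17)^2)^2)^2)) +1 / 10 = 4777284649285536585733 / 1915899011399680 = 2493495.02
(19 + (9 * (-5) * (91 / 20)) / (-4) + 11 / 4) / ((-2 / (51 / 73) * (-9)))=6613 / 2336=2.83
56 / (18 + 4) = 28 / 11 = 2.55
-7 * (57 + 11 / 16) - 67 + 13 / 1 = -7325 / 16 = -457.81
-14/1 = -14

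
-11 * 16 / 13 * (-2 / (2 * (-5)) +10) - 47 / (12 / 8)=-33038 / 195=-169.43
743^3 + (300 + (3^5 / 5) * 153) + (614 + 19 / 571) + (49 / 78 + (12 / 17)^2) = 26398171214126393 / 64357410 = 410180757.96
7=7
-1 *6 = -6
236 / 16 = 59 / 4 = 14.75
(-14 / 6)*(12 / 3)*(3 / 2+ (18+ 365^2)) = -3730846 / 3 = -1243615.33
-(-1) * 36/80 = 0.45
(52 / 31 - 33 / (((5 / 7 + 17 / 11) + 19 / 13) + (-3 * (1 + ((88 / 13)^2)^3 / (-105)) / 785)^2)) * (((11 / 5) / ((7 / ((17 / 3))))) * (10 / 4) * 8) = -13979359132768852601340338062 / 1004857981056761374111649703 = -13.91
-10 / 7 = -1.43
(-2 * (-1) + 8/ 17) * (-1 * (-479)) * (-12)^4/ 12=34763904/ 17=2044935.53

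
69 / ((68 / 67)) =4623 / 68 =67.99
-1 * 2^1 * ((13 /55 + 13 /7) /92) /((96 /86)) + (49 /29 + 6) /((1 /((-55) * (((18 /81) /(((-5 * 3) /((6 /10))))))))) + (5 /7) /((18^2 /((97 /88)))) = 353825107 /95087520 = 3.72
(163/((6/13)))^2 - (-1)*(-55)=4488181/36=124671.69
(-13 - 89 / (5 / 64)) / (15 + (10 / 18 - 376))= 51849 / 16220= 3.20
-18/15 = -6/5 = -1.20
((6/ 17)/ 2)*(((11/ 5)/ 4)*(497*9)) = 147609/ 340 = 434.14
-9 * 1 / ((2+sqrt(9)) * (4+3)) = -9 / 35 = -0.26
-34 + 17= -17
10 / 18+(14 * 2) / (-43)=-37 / 387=-0.10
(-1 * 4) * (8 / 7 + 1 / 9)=-316 / 63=-5.02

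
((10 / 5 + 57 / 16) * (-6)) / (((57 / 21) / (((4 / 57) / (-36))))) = 623 / 25992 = 0.02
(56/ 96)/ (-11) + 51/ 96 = 505/ 1056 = 0.48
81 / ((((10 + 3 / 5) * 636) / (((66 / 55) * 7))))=567 / 5618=0.10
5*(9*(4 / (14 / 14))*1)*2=360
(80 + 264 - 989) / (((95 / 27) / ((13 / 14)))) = -170.22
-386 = -386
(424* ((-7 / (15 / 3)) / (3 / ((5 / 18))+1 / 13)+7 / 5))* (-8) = -2177664 / 505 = -4312.21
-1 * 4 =-4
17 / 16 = 1.06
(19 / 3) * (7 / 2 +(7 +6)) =209 / 2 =104.50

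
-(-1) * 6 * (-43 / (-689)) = 0.37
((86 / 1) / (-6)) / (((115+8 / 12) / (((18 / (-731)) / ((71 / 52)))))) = 936 / 418829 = 0.00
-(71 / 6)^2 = -140.03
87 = 87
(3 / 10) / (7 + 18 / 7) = 21 / 670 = 0.03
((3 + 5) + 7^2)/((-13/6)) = -342/13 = -26.31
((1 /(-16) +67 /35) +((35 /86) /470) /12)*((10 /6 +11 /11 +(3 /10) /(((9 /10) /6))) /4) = 785947 /363780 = 2.16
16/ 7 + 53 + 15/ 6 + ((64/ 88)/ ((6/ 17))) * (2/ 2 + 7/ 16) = 56131/ 924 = 60.75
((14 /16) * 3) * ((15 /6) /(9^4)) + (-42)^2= 61725923 /34992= 1764.00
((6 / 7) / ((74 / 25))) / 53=75 / 13727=0.01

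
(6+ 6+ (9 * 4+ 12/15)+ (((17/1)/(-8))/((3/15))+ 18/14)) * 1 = 11049/280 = 39.46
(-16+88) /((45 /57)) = 91.20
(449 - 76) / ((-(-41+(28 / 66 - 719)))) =0.49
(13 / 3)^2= 169 / 9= 18.78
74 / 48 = 37 / 24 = 1.54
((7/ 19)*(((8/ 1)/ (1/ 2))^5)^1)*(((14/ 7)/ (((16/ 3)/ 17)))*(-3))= -140378112/ 19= -7388321.68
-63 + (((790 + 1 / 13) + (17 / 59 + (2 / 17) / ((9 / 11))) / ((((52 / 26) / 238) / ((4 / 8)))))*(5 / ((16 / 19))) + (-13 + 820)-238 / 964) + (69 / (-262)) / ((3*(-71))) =2766600472913281 / 495147440736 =5587.43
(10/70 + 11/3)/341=80/7161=0.01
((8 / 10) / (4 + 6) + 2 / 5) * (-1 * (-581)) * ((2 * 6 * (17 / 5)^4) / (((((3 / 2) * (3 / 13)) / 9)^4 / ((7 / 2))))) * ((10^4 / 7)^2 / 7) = 1459753886439014400 / 7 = 208536269491287771.43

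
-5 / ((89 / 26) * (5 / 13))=-338 / 89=-3.80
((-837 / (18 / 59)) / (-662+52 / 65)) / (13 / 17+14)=155465 / 553204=0.28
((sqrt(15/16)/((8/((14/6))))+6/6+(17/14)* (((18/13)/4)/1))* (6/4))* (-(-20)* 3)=105* sqrt(15)/16+23265/182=153.25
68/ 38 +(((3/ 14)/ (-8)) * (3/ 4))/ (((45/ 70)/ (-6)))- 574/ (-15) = 183511/ 4560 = 40.24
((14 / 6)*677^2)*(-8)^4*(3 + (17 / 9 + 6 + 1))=1406109372416 / 27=52078124904.30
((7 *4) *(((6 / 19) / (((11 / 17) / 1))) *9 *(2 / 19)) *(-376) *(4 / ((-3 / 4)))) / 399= 4909056 / 75449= 65.06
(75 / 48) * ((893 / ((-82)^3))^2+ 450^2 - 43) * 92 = 35390260239439574775 / 1216026685696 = 29103193.75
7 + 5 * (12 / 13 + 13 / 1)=996 / 13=76.62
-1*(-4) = 4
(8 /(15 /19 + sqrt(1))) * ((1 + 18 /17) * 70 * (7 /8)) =162925 /289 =563.75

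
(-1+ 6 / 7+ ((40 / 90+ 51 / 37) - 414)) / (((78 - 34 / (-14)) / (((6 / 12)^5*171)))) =-9130621 / 333296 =-27.39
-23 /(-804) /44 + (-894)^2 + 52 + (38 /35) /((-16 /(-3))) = 989646682939 /1238160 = 799288.20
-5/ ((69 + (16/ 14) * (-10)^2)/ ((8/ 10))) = -28/ 1283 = -0.02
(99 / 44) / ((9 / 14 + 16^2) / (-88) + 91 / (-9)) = -24948 / 144449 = -0.17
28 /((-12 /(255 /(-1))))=595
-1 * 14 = -14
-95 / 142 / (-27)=95 / 3834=0.02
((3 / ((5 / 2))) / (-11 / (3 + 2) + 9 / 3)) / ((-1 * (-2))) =3 / 4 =0.75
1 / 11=0.09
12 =12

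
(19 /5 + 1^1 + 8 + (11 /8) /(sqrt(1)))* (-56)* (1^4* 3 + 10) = -51597 /5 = -10319.40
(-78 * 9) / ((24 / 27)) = -3159 / 4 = -789.75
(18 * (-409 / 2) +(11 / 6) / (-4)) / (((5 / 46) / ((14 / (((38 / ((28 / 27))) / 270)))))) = -199152170 / 57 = -3493897.72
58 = 58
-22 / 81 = -0.27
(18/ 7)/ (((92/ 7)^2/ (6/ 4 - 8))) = -819/ 8464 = -0.10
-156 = -156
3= 3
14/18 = 7/9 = 0.78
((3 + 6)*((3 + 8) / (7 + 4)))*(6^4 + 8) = 11736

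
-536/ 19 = -28.21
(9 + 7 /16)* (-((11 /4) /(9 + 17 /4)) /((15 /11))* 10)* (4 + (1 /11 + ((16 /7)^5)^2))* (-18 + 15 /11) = 111520702216226351 /119769505576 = 931127.68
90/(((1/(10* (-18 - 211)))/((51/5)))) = -2102220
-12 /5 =-2.40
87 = 87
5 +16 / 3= 31 / 3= 10.33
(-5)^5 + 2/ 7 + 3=-21852/ 7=-3121.71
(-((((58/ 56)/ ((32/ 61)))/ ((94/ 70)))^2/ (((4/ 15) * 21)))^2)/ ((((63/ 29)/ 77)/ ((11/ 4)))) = -536926360024037328125/ 36970036026685784064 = -14.52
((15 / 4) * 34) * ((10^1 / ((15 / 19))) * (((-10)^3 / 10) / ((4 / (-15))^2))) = -9084375 / 4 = -2271093.75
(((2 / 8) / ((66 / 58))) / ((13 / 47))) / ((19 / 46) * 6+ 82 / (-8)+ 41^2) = 31349 / 66038973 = 0.00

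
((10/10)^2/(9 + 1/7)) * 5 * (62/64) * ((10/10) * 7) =7595/2048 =3.71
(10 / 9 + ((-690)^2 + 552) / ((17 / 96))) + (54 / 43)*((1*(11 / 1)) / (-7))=123959986016 / 46053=2691681.02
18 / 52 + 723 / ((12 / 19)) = 59545 / 52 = 1145.10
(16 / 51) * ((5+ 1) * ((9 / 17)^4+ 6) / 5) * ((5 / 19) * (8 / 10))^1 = 64983936 / 134886415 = 0.48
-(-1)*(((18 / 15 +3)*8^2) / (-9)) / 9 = -448 / 135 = -3.32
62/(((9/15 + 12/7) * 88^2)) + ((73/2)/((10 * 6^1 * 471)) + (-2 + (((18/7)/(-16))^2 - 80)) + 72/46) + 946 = 480351415956637/554937324480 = 865.60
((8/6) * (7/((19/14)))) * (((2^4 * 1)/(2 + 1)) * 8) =50176/171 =293.43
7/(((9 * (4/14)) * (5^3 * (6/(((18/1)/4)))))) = 49/3000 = 0.02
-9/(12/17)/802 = -51/3208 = -0.02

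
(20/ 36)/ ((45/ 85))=85/ 81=1.05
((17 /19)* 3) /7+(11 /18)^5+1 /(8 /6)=306272159 /251312544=1.22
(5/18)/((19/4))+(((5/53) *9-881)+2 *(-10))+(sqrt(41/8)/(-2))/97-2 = -8175664/9063-sqrt(82)/776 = -902.10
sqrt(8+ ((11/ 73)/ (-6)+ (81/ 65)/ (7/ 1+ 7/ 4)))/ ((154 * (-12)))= -sqrt(2664387726)/ 33480720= -0.00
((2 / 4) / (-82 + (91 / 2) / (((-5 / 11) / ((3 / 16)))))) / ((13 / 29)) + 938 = 937.99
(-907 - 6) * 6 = -5478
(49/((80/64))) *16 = 3136/5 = 627.20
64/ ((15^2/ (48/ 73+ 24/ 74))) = 56576/ 202575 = 0.28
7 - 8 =-1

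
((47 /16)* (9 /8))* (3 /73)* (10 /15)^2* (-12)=-423 /584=-0.72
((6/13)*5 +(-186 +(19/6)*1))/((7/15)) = -70405/182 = -386.84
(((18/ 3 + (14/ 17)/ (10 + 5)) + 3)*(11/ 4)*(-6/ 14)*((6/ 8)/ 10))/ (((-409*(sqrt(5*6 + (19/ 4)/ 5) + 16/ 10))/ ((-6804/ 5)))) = 74063484/ 493489175-18515871*sqrt(3095)/ 1973956700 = -0.37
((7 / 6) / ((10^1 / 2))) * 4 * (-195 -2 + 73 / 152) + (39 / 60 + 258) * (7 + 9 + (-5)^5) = -152821991 / 190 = -804326.27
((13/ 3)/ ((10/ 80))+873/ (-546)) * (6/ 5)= 3611/ 91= 39.68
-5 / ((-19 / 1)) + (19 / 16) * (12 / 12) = 441 / 304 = 1.45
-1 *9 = -9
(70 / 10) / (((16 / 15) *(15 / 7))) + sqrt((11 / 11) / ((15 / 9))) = sqrt(15) / 5 + 49 / 16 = 3.84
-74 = -74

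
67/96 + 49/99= 3779/3168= 1.19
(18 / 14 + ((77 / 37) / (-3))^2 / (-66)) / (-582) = -661561 / 301174524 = -0.00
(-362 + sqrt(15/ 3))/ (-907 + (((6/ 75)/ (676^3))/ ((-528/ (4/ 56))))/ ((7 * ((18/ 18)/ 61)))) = 72330034057881600/ 181224698592537661- 199806723916800 * sqrt(5)/ 181224698592537661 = 0.40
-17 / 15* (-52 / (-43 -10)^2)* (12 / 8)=442 / 14045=0.03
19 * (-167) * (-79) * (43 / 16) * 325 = 3503071325 / 16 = 218941957.81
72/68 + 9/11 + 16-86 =-12739/187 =-68.12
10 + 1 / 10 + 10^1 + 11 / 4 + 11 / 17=7989 / 340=23.50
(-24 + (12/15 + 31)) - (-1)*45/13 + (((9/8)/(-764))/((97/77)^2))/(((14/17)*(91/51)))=84186710097/7476015040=11.26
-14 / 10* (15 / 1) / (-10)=21 / 10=2.10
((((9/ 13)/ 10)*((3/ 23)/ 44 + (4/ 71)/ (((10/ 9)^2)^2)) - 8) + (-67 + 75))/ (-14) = -8068761/ 40865825000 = -0.00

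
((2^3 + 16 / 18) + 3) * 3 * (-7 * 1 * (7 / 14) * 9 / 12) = -749 / 8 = -93.62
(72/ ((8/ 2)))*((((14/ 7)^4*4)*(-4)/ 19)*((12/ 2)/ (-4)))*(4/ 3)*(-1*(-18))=8730.95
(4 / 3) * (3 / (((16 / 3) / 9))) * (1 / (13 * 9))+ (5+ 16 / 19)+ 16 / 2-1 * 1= 12745 / 988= 12.90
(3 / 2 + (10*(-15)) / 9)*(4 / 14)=-13 / 3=-4.33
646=646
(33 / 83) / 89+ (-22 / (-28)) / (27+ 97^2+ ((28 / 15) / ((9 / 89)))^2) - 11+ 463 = 8329150908192097 / 18427139618552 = 452.00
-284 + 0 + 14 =-270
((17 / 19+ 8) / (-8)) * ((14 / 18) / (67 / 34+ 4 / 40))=-100555 / 240768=-0.42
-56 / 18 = -28 / 9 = -3.11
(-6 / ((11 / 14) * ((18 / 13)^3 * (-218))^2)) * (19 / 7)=-91709371 / 1481697188928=-0.00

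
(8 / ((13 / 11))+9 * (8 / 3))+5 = 465 / 13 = 35.77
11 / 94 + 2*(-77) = -14465 / 94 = -153.88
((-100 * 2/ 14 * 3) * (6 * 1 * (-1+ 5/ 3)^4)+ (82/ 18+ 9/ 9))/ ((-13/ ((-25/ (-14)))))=11875/ 1911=6.21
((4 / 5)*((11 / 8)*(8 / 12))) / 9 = 11 / 135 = 0.08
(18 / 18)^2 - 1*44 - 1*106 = -149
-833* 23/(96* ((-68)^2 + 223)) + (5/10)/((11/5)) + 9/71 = 113695589/363408672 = 0.31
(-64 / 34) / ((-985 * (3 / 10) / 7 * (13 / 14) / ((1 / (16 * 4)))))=98 / 130611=0.00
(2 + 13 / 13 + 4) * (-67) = -469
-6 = -6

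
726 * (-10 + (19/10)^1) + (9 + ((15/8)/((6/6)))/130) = -6106449/1040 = -5871.59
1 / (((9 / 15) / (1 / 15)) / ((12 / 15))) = 4 / 45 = 0.09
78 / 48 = 13 / 8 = 1.62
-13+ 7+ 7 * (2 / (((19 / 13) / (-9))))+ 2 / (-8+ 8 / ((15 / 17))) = -13731 / 152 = -90.34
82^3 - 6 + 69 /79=43557667 /79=551362.87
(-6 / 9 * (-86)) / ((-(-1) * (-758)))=-86 / 1137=-0.08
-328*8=-2624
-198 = -198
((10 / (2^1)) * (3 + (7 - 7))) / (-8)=-15 / 8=-1.88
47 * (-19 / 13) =-893 / 13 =-68.69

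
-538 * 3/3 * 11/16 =-2959/8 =-369.88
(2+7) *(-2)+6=-12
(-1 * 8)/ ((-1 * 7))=8/ 7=1.14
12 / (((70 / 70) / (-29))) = -348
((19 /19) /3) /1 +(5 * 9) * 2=271 /3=90.33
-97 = -97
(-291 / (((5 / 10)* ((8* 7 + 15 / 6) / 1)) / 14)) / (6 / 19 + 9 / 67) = -6914936 / 22347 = -309.43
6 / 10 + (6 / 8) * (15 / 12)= 123 / 80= 1.54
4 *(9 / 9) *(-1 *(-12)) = 48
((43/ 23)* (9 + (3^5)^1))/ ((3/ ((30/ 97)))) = 108360/ 2231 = 48.57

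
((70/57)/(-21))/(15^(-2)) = -250/19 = -13.16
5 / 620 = 1 / 124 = 0.01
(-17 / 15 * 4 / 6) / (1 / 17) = -578 / 45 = -12.84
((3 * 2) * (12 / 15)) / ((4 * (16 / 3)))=9 / 40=0.22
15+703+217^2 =47807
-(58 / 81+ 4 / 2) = -220 / 81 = -2.72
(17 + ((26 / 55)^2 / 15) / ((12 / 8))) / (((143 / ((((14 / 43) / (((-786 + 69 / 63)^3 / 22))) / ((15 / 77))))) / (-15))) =466994663268 / 3442098403944932875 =0.00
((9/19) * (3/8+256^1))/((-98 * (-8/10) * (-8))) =-13185/68096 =-0.19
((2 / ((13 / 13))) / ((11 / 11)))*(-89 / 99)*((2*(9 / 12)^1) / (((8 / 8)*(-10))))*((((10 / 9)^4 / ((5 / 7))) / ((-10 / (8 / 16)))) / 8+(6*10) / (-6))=-212621 / 78732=-2.70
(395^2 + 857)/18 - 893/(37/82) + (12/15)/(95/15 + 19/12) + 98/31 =6739.85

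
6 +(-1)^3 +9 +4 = 18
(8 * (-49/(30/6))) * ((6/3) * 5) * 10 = -7840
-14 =-14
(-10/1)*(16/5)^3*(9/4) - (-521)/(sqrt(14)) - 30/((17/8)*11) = -599.32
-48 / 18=-8 / 3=-2.67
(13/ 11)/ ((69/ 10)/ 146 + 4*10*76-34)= 18980/ 48277119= 0.00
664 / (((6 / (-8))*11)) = -2656 / 33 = -80.48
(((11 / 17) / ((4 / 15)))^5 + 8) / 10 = 133929571669 / 14539335680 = 9.21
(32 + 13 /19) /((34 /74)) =22977 /323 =71.14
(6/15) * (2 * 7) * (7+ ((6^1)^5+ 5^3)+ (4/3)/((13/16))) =8637328/195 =44293.99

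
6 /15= 2 /5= 0.40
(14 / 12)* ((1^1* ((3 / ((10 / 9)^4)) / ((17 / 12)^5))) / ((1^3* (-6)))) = -59521392 / 887410625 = -0.07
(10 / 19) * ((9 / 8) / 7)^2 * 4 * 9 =3645 / 7448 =0.49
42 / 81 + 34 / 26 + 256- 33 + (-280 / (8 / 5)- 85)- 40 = -26386 / 351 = -75.17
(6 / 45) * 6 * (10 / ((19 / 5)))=40 / 19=2.11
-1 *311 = -311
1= 1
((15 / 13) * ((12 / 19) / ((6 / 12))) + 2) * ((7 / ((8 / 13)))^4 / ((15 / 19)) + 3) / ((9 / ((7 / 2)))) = 3894991542631 / 136581120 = 28517.79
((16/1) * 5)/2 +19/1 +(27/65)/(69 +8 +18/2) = 329837/5590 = 59.00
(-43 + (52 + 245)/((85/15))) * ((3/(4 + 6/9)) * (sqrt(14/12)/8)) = 15 * sqrt(42)/119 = 0.82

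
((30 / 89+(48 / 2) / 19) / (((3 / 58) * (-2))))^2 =684240964 / 2859481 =239.29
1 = 1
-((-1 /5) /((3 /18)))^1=6 /5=1.20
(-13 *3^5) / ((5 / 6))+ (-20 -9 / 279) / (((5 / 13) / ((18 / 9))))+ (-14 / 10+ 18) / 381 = -230014747 / 59055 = -3894.92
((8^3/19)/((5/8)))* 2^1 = 8192/95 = 86.23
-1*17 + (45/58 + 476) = 26667/58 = 459.78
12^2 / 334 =72 / 167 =0.43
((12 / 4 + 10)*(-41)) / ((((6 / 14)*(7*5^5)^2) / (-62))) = 33046 / 205078125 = 0.00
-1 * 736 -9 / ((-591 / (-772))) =-147308 / 197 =-747.76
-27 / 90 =-3 / 10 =-0.30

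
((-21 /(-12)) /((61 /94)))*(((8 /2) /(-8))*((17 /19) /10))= -5593 /46360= -0.12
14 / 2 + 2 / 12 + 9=97 / 6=16.17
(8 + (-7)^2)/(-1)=-57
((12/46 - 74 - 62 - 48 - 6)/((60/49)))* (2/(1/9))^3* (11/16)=-621286.55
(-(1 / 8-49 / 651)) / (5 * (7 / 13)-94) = 481 / 883128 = 0.00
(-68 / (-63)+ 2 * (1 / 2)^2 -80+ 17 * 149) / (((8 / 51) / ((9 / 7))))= 15773127 / 784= 20118.78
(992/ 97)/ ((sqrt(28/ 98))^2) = 3472/ 97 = 35.79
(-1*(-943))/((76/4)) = 943/19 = 49.63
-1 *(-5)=5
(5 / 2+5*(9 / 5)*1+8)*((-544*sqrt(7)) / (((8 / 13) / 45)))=-775710*sqrt(7)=-2052335.75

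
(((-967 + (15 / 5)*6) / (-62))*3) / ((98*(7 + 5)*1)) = 949 / 24304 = 0.04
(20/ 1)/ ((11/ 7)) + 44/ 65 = 9584/ 715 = 13.40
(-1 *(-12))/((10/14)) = 84/5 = 16.80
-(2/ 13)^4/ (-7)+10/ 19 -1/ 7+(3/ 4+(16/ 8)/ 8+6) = 28047206/ 3798613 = 7.38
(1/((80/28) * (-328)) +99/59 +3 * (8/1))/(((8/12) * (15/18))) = 89441883/1935200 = 46.22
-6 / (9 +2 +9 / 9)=-1 / 2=-0.50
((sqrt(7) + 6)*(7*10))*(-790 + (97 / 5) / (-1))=-339948 - 56658*sqrt(7)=-489850.98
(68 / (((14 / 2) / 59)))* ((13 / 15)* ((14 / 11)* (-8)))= -834496 / 165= -5057.55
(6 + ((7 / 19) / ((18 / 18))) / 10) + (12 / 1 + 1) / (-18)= 4544 / 855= 5.31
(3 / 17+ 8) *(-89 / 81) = -12371 / 1377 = -8.98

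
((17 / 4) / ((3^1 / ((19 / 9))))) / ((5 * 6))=323 / 3240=0.10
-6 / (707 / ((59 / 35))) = -0.01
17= 17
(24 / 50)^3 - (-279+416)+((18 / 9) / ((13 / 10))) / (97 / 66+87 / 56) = -136.38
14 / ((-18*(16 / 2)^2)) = -7 / 576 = -0.01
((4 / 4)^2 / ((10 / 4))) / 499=2 / 2495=0.00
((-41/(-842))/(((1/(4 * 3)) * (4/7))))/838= 861/705596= 0.00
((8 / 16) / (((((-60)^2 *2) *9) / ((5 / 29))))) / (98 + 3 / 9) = 1 / 73915200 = 0.00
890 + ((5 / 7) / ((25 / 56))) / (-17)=75642 / 85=889.91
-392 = -392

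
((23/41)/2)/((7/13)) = 0.52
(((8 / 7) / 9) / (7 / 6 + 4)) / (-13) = -16 / 8463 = -0.00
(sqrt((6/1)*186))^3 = 6696*sqrt(31) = 37281.75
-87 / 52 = -1.67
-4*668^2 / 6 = -892448 / 3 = -297482.67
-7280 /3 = -2426.67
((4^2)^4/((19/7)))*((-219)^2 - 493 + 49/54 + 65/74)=21755082309632/18981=1146150482.57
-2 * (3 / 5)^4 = -162 / 625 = -0.26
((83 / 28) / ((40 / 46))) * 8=1909 / 70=27.27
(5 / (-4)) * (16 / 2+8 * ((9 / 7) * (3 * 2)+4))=-890 / 7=-127.14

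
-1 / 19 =-0.05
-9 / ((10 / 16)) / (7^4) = -72 / 12005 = -0.01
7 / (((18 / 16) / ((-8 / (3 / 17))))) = -282.07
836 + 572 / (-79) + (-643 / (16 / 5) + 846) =1862911 / 1264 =1473.82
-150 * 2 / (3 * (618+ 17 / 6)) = -24 / 149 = -0.16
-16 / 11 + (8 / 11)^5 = -201488 / 161051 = -1.25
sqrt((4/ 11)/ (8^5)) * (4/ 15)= sqrt(22)/ 5280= 0.00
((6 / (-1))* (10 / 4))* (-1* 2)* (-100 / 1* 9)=-27000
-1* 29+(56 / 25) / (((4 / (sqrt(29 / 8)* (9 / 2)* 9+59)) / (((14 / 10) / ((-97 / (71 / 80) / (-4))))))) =-3310989 / 121250+281799* sqrt(58) / 970000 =-25.09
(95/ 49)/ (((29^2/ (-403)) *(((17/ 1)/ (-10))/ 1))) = 382850/ 700553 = 0.55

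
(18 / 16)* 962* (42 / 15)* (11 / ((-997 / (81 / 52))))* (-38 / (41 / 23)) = 907614477 / 817540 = 1110.18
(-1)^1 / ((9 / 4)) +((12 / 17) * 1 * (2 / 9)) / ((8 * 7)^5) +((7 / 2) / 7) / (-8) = -5339516669 / 10532745216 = -0.51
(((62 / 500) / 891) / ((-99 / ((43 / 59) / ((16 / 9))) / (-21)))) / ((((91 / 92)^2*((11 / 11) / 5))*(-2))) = -705157 / 22802679900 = -0.00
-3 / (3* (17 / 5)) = -5 / 17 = -0.29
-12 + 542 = 530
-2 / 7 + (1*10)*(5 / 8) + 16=615 / 28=21.96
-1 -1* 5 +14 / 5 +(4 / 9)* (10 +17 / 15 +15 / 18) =286 / 135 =2.12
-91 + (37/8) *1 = -691/8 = -86.38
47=47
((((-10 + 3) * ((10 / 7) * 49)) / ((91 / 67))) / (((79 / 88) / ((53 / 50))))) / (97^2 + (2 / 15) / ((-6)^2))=-118120464 / 2609022637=-0.05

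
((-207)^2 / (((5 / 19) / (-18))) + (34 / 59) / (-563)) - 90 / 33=-5354516890966 / 1826935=-2930874.33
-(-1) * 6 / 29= 6 / 29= 0.21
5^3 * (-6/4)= -375/2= -187.50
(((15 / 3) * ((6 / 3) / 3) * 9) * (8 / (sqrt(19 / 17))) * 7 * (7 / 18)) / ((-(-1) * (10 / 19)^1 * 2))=98 * sqrt(323) / 3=587.09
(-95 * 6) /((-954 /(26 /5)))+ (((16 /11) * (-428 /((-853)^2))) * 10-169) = -211124456843 /1272588141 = -165.90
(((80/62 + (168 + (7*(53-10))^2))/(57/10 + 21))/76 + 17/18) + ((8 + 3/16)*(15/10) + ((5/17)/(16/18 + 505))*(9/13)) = 880445054222377/15191047201824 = 57.96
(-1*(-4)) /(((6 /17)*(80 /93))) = 527 /40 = 13.18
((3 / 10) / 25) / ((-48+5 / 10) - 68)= -1 / 9625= -0.00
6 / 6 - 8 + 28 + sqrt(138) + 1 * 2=34.75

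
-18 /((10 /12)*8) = -27 /10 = -2.70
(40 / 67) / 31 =40 / 2077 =0.02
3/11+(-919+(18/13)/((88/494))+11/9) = -180127/198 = -909.73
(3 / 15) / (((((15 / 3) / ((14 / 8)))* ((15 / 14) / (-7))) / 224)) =-38416 / 375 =-102.44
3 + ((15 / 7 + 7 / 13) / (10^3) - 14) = -250189 / 22750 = -11.00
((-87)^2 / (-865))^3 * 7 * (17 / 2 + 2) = -63743051548323 / 1294429250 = -49244.14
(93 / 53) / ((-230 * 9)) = -31 / 36570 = -0.00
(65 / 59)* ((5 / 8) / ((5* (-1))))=-65 / 472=-0.14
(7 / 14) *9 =4.50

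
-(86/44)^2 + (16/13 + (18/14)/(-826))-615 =-11234087157/18190172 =-617.59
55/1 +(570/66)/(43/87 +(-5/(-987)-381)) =2195459590/39933927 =54.98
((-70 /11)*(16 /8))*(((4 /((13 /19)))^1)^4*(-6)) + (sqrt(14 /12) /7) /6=sqrt(42) /252 + 28024227840 /314171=89200.58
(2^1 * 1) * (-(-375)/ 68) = 375/ 34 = 11.03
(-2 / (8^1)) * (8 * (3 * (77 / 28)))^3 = -71874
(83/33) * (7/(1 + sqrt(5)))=-581/132 + 581 * sqrt(5)/132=5.44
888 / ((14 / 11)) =4884 / 7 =697.71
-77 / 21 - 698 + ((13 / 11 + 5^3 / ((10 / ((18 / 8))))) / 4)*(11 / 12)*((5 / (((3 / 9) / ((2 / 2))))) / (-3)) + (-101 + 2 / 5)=-1604827 / 1920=-835.85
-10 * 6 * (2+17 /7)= -1860 /7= -265.71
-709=-709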